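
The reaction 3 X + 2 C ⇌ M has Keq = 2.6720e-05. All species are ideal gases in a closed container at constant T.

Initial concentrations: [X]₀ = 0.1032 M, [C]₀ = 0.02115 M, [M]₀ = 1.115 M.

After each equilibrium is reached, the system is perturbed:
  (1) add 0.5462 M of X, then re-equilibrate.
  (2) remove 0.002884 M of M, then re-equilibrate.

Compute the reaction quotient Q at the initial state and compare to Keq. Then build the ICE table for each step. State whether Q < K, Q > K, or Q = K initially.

Q₀ = 2.2679e+06; Q > K (proceeds reverse)

Q₀ = 2.2679e+06 vs Keq = 2.6720e-05 ⇒ Q>K, reverse
Step 1:
                    X           C           M
  I            0.1032     0.02115       1.115
  C             3.329       2.219       -1.11
  E             3.432        2.24    0.005421
  solve Keq expr → x = -1.11; check Q = 2.6720e-05
Then add 0.5462 M of X.
Step 2:
                    X           C           M
  I             3.978        2.24    0.005421
  C         -0.008768   -0.005845    0.002923
  E             3.969       2.234    0.008343
  solve Keq expr → x = 0.002923; check Q = 2.6720e-05
Then remove 0.002884 M of M.
Step 3:
                    X           C           M
  I             3.969       2.234    0.005459
  C          -0.00837    -0.00558     0.00279
  E             3.961       2.229    0.008249
  solve Keq expr → x = 0.00279; check Q = 2.6720e-05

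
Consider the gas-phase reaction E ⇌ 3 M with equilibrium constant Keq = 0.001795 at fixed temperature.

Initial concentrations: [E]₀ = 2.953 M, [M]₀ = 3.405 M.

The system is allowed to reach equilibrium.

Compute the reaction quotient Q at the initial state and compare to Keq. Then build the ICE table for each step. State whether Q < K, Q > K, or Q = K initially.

Q₀ = 13.37; Q > K (proceeds reverse)

Q₀ = 13.37 vs Keq = 0.001795 ⇒ Q>K, reverse
Step 1:
                   E          M
  Initial      2.953      3.405
  Change       1.071     -3.212
  Equil        4.024     0.1933
  solve Keq expr → x = -1.071; check Q = 0.001795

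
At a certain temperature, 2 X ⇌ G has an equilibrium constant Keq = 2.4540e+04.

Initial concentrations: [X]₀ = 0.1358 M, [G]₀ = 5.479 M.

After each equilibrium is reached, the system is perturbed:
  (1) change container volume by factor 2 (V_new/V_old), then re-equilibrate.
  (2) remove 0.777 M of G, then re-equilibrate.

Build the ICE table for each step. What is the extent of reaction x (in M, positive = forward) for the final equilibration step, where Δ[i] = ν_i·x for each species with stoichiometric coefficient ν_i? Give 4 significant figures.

Q₀ = 297.1 vs Keq = 2.4540e+04 ⇒ Q<K, forward
Step 1:
                    X           G
  init         0.1358       5.479
  Δ           -0.1208     0.06039
  eq          0.01502       5.539
  solve Keq expr → x = 0.06039; check Q = 2.4540e+04
Then change container volume by factor 2 (V_new/V_old).
Step 2:
                    X           G
  init       0.007512        2.77
  Δ          0.003109   -0.001554
  eq          0.01062       2.768
  solve Keq expr → x = -0.001554; check Q = 2.4540e+04
Then remove 0.777 M of G.
Step 3:
                    X           G
  init        0.01062       1.991
  Δ         -0.001611  8.0564e-04
  eq          0.00901       1.992
  solve Keq expr → x = 8.0564e-04; check Q = 2.4540e+04

x = 8.0564e-04 M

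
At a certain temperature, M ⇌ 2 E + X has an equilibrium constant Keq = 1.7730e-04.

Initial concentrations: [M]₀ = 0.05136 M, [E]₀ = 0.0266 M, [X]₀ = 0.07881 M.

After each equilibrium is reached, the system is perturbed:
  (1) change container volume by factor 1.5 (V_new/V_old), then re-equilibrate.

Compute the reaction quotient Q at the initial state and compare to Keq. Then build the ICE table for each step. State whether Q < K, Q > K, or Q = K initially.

Q₀ = 0.001086; Q > K (proceeds reverse)

Q₀ = 0.001086 vs Keq = 1.7730e-04 ⇒ Q>K, reverse
Step 1:
                    M           E           X
  I           0.05136      0.0266     0.07881
  C          0.007273    -0.01455   -0.007273
  E           0.05863     0.01205     0.07154
  solve Keq expr → x = -0.007273; check Q = 1.7730e-04
Then change container volume by factor 1.5 (V_new/V_old).
Step 2:
                    M           E           X
  I           0.03909    0.008036     0.04769
  C         -0.001765    0.003531    0.001765
  E           0.03732     0.01157     0.04946
  solve Keq expr → x = 0.001765; check Q = 1.7730e-04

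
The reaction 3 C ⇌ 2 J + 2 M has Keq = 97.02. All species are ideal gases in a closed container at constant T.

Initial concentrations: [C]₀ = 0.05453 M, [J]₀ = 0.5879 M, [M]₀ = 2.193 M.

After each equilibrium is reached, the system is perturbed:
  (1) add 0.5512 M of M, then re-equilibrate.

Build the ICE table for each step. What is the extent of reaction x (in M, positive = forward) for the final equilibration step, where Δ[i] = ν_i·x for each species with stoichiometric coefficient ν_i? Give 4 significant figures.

Q₀ = 1.0251e+04 vs Keq = 97.02 ⇒ Q>K, reverse
Step 1:
                   C          J          M
  I          0.05453     0.5879      2.193
  C           0.1629    -0.1086    -0.1086
  E           0.2175     0.4793      2.084
  solve Keq expr → x = -0.05432; check Q = 97.02
Then add 0.5512 M of M.
Step 2:
                   C          J          M
  I           0.2175     0.4793      2.636
  C          0.02879   -0.01919   -0.01919
  E           0.2463     0.4601      2.616
  solve Keq expr → x = -0.009595; check Q = 97.02

x = -0.009595 M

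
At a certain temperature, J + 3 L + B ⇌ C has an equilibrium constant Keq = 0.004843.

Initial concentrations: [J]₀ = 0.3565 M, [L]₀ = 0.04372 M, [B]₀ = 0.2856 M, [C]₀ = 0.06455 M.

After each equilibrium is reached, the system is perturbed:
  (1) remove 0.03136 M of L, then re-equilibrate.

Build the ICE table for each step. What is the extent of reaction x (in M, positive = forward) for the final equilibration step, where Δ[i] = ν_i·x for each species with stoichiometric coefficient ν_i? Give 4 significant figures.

x = -3.3048e-06 M

Q₀ = 7586 vs Keq = 0.004843 ⇒ Q>K, reverse
Step 1:
                    J           L           B           C
  Initial      0.3565     0.04372      0.2856     0.06455
  Change      0.06454      0.1936     0.06454    -0.06454
  Equil         0.421      0.2373      0.3501  9.5455e-06
  solve Keq expr → x = -0.06454; check Q = 0.004843
Then remove 0.03136 M of L.
Step 2:
                    J           L           B           C
  Initial       0.421       0.206      0.3501  9.5455e-06
  Change   3.3048e-06  9.9145e-06  3.3048e-06 -3.3048e-06
  Equil         0.421       0.206      0.3501  6.2407e-06
  solve Keq expr → x = -3.3048e-06; check Q = 0.004843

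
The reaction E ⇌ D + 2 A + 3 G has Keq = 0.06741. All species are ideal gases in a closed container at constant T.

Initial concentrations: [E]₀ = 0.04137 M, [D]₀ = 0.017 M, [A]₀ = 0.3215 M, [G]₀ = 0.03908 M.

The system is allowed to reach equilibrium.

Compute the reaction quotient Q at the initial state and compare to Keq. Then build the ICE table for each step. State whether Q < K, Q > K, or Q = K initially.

Q₀ = 2.5351e-06 vs Keq = 0.06741 ⇒ Q<K, forward
Step 1:
                    E           D           A           G
  I           0.04137       0.017      0.3215     0.03908
  C          -0.04078     0.04078     0.08157      0.1224
  E        5.8589e-04     0.05778      0.4031      0.1614
  solve Keq expr → x = 0.04078; check Q = 0.06741

Q₀ = 2.5351e-06; Q < K (proceeds forward)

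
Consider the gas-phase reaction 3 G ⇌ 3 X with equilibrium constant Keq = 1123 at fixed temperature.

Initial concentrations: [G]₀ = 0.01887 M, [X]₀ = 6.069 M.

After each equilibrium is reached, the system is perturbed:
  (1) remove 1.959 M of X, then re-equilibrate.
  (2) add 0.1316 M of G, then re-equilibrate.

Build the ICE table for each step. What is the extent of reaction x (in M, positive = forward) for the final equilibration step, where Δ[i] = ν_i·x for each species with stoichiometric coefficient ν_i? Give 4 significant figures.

x = 0.04002 M

Q₀ = 3.3269e+07 vs Keq = 1123 ⇒ Q>K, reverse
Step 1:
                    G           X
  I           0.01887       6.069
  C            0.5154     -0.5154
  E            0.5343       5.554
  solve Keq expr → x = -0.1718; check Q = 1123
Then remove 1.959 M of X.
Step 2:
                    G           X
  I            0.5343       3.595
  C           -0.1719      0.1719
  E            0.3624       3.767
  solve Keq expr → x = 0.05731; check Q = 1123
Then add 0.1316 M of G.
Step 3:
                    G           X
  I             0.494       3.767
  C           -0.1201      0.1201
  E            0.3739       3.887
  solve Keq expr → x = 0.04002; check Q = 1123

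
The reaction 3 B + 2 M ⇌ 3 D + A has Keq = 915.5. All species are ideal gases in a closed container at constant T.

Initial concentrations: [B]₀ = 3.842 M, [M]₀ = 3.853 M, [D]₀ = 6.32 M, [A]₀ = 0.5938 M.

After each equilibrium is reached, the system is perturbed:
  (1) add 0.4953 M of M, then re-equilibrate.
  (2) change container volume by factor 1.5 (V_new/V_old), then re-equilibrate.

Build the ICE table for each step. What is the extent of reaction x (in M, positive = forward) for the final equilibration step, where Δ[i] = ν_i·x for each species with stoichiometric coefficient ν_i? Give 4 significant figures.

x = -0.01693 M

Q₀ = 0.178 vs Keq = 915.5 ⇒ Q<K, forward
Step 1:
                    B           M           D           A
  I             3.842       3.853        6.32      0.5938
  C            -3.075       -2.05       3.075       1.025
  E            0.7669       1.803       9.395       1.619
  solve Keq expr → x = 1.025; check Q = 915.5
Then add 0.4953 M of M.
Step 2:
                    B           M           D           A
  I            0.7669       2.298       9.395       1.619
  C            -0.092    -0.06133       0.092     0.03067
  E            0.6749       2.237       9.487       1.649
  solve Keq expr → x = 0.03067; check Q = 915.5
Then change container volume by factor 1.5 (V_new/V_old).
Step 3:
                    B           M           D           A
  I              0.45       1.491       6.325         1.1
  C           0.05079     0.03386    -0.05079    -0.01693
  E            0.5007       1.525       6.274       1.083
  solve Keq expr → x = -0.01693; check Q = 915.5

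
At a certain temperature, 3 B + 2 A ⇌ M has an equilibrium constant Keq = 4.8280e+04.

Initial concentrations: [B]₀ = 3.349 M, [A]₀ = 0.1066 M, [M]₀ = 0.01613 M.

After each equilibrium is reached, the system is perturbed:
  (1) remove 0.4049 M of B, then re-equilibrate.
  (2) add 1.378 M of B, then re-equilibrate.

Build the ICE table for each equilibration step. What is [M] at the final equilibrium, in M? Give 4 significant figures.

[M]_eq = 0.06936 M

Q₀ = 0.03779 vs Keq = 4.8280e+04 ⇒ Q<K, forward
Step 1:
                   B          A          M
  I            3.349     0.1066    0.01613
  C          -0.1596    -0.1064    0.05319
  E            3.189 2.1037e-04    0.06932
  solve Keq expr → x = 0.05319; check Q = 4.8280e+04
Then remove 0.4049 M of B.
Step 2:
                   B          A          M
  I            2.785 2.1037e-04    0.06932
  C       7.1193e-05 4.7462e-05 -2.3731e-05
  E            2.785 2.5784e-04     0.0693
  solve Keq expr → x = -2.3731e-05; check Q = 4.8280e+04
Then add 1.378 M of B.
Step 3:
                   B          A          M
  I            4.163 2.5784e-04     0.0693
  C       -1.7504e-04 -1.1670e-04 5.8348e-05
  E            4.162 1.4114e-04    0.06936
  solve Keq expr → x = 5.8348e-05; check Q = 4.8280e+04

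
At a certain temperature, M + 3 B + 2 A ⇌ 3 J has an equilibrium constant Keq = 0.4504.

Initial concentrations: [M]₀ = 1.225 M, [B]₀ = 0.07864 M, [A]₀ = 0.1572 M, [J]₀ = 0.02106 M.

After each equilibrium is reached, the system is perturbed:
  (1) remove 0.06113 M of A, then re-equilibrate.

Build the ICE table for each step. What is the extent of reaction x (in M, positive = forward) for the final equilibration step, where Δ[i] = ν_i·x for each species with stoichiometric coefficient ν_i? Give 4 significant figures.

x = -0.001439 M

Q₀ = 0.6345 vs Keq = 0.4504 ⇒ Q>K, reverse
Step 1:
                   M          B          A          J
  Initial      1.225    0.07864     0.1572    0.02106
  Change  5.8513e-04   0.001755    0.00117  -0.001755
  Equil        1.226     0.0804     0.1584     0.0193
  solve Keq expr → x = -5.8513e-04; check Q = 0.4504
Then remove 0.06113 M of A.
Step 2:
                   M          B          A          J
  Initial      1.226     0.0804    0.09724     0.0193
  Change    0.001439   0.004316   0.002877  -0.004316
  Equil        1.227    0.08471     0.1001    0.01499
  solve Keq expr → x = -0.001439; check Q = 0.4504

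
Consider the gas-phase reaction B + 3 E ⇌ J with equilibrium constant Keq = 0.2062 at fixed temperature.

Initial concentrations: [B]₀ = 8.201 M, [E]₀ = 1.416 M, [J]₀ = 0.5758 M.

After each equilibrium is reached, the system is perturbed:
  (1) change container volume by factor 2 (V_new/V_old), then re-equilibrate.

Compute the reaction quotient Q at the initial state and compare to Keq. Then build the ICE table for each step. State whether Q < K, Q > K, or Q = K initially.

Q₀ = 0.02473 vs Keq = 0.2062 ⇒ Q<K, forward
Step 1:
                  B         E         J
  init        8.201     1.416    0.5758
  Δ         -0.2114   -0.6342    0.2114
  eq           7.99    0.7818    0.7872
  solve Keq expr → x = 0.2114; check Q = 0.2062
Then change container volume by factor 2 (V_new/V_old).
Step 2:
                  B         E         J
  init        3.995    0.3909    0.3936
  Δ          0.1032    0.3096   -0.1032
  eq          4.098    0.7005    0.2904
  solve Keq expr → x = -0.1032; check Q = 0.2062

Q₀ = 0.02473; Q < K (proceeds forward)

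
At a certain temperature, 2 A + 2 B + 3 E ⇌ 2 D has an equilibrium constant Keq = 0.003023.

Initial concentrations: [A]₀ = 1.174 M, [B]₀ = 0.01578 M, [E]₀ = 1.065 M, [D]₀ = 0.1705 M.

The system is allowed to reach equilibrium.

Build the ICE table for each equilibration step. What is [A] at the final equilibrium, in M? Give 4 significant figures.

[A]_eq = 1.326 M

Q₀ = 70.12 vs Keq = 0.003023 ⇒ Q>K, reverse
Step 1:
                   A          B          E          D
  I            1.174    0.01578      1.065     0.1705
  C           0.1524     0.1524     0.2287    -0.1524
  E            1.326     0.1682      1.294    0.01805
  solve Keq expr → x = -0.07622; check Q = 0.003023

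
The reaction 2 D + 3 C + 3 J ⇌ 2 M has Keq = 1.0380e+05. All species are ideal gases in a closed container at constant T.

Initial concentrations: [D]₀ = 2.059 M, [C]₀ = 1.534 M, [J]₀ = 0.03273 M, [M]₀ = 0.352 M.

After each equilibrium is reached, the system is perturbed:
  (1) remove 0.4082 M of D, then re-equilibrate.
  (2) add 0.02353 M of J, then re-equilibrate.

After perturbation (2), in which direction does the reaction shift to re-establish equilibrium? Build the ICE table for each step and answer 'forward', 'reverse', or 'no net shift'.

Q₀ = 230.9 vs Keq = 1.0380e+05 ⇒ Q<K, forward
Step 1:
                    D           C           J           M
  I             2.059       1.534     0.03273       0.352
  C           -0.0188     -0.0282     -0.0282      0.0188
  E              2.04       1.506    0.004534      0.3708
  solve Keq expr → x = 0.009399; check Q = 1.0380e+05
Then remove 0.4082 M of D.
Step 2:
                    D           C           J           M
  I             1.632       1.506    0.004534      0.3708
  C        4.7966e-04  7.1949e-04  7.1949e-04 -4.7966e-04
  E             1.632       1.507    0.005253      0.3703
  solve Keq expr → x = -2.3983e-04; check Q = 1.0380e+05
Then add 0.02353 M of J.
Step 3:
                    D           C           J           M
  I             1.632       1.507     0.02878      0.3703
  C          -0.01551    -0.02326    -0.02326     0.01551
  E             1.617       1.483    0.005519      0.3858
  solve Keq expr → x = 0.007755; check Q = 1.0380e+05

Direction: forward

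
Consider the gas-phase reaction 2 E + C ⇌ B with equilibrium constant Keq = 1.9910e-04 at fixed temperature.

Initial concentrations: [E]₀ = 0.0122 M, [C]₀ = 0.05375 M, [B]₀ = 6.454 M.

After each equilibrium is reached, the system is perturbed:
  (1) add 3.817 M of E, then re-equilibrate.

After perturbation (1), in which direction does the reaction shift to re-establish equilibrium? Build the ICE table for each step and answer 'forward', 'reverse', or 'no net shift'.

Q₀ = 8.0673e+05 vs Keq = 1.9910e-04 ⇒ Q>K, reverse
Step 1:
                    E           C           B
  I            0.0122     0.05375       6.454
  C             12.51       6.257      -6.257
  E             12.53       6.311      0.1971
  solve Keq expr → x = -6.257; check Q = 1.9910e-04
Then add 3.817 M of E.
Step 2:
                    E           C           B
  I             16.34       6.311      0.1971
  C           -0.2444     -0.1222      0.1222
  E              16.1       6.188      0.3193
  solve Keq expr → x = 0.1222; check Q = 1.9910e-04

Direction: forward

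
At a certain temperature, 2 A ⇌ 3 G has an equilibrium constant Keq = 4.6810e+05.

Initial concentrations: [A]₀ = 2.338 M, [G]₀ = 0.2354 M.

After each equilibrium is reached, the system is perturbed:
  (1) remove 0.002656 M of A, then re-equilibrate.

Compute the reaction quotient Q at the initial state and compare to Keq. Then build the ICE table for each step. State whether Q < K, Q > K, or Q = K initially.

Q₀ = 0.002386; Q < K (proceeds forward)

Q₀ = 0.002386 vs Keq = 4.6810e+05 ⇒ Q<K, forward
Step 1:
                    A           G
  Initial       2.338      0.2354
  Change       -2.327       3.491
  Equil       0.01051       3.727
  solve Keq expr → x = 1.164; check Q = 4.6810e+05
Then remove 0.002656 M of A.
Step 2:
                    A           G
  Initial    0.007859       3.727
  Change     0.002639   -0.003959
  Equil        0.0105       3.723
  solve Keq expr → x = -0.00132; check Q = 4.6810e+05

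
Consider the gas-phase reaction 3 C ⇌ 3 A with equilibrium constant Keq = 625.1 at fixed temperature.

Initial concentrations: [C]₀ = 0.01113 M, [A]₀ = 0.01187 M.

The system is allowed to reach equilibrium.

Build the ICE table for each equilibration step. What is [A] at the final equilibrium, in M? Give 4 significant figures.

Q₀ = 1.213 vs Keq = 625.1 ⇒ Q<K, forward
Step 1:
                  C         A
  init      0.01113   0.01187
  Δ       -0.008722  0.008722
  eq       0.002408   0.02059
  solve Keq expr → x = 0.002907; check Q = 625.1

[A]_eq = 0.02059 M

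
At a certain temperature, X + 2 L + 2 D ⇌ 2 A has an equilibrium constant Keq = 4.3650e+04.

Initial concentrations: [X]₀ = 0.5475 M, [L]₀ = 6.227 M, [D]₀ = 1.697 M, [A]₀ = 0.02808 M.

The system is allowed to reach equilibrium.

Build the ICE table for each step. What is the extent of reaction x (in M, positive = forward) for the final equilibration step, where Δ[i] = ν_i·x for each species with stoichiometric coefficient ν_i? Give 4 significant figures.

Q₀ = 1.2897e-05 vs Keq = 4.3650e+04 ⇒ Q<K, forward
Step 1:
                   X          L          D          A
  Initial     0.5475      6.227      1.697    0.02808
  Change     -0.5475     -1.095     -1.095      1.095
  Equil   3.0273e-06      5.132      0.602      1.123
  solve Keq expr → x = 0.5475; check Q = 4.3650e+04

x = 0.5475 M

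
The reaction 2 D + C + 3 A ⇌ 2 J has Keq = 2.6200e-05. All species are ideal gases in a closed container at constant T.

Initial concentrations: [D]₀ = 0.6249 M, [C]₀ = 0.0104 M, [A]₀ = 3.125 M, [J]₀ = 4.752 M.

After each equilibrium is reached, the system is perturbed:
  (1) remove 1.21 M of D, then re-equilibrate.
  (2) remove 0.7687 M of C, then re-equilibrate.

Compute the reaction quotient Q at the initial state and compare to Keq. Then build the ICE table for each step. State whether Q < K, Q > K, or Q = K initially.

Q₀ = 182.2; Q > K (proceeds reverse)

Q₀ = 182.2 vs Keq = 2.6200e-05 ⇒ Q>K, reverse
Step 1:
                  D         C         A         J
  init       0.6249    0.0104     3.125     4.752
  Δ           3.887     1.943      5.83    -3.887
  eq          4.512     1.954     8.955    0.8651
  solve Keq expr → x = -1.943; check Q = 2.6200e-05
Then remove 1.21 M of D.
Step 2:
                  D         C         A         J
  init        3.302     1.954     8.955    0.8651
  Δ          0.1603   0.08016    0.2405   -0.1603
  eq          3.462     2.034     9.196    0.7048
  solve Keq expr → x = -0.08016; check Q = 2.6200e-05
Then remove 0.7687 M of C.
Step 3:
                  D         C         A         J
  init        3.462     1.265     9.196    0.7048
  Δ          0.1051   0.05257    0.1577   -0.1051
  eq          3.567     1.318     9.354    0.5996
  solve Keq expr → x = -0.05257; check Q = 2.6200e-05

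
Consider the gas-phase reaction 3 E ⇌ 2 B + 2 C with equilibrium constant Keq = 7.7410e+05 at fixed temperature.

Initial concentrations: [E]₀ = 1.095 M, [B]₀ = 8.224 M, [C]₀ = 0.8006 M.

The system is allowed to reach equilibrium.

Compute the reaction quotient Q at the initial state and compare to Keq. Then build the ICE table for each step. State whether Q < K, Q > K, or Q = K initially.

Q₀ = 33.02 vs Keq = 7.7410e+05 ⇒ Q<K, forward
Step 1:
                  E         B         C
  Initial     1.095     8.224    0.8006
  Change     -1.034    0.6893    0.6893
  Equil     0.06107     8.913      1.49
  solve Keq expr → x = 0.3446; check Q = 7.7410e+05

Q₀ = 33.02; Q < K (proceeds forward)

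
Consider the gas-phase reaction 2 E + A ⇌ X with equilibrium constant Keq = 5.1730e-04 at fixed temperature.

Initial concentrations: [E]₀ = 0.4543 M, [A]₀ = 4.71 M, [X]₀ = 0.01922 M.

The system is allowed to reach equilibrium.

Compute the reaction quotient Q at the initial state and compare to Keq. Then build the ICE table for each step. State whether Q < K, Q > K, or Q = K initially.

Q₀ = 0.01977 vs Keq = 5.1730e-04 ⇒ Q>K, reverse
Step 1:
                    E           A           X
  I            0.4543        4.71     0.01922
  C           0.03726     0.01863    -0.01863
  E            0.4916       4.729  5.9105e-04
  solve Keq expr → x = -0.01863; check Q = 5.1730e-04

Q₀ = 0.01977; Q > K (proceeds reverse)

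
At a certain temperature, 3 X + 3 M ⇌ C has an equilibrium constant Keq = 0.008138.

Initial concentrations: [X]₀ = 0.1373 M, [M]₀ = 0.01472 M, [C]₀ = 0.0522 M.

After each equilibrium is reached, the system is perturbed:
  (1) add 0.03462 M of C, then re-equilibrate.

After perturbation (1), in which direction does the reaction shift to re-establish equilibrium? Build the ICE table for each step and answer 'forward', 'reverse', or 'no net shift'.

Direction: reverse

Q₀ = 6.3232e+06 vs Keq = 0.008138 ⇒ Q>K, reverse
Step 1:
                   X          M          C
  I           0.1373    0.01472     0.0522
  C           0.1566     0.1566    -0.0522
  E           0.2939     0.1713 1.0387e-06
  solve Keq expr → x = -0.0522; check Q = 0.008138
Then add 0.03462 M of C.
Step 2:
                   X          M          C
  I           0.2939     0.1713    0.03462
  C           0.1038     0.1038   -0.03461
  E           0.3977     0.2751 1.0665e-05
  solve Keq expr → x = -0.03461; check Q = 0.008138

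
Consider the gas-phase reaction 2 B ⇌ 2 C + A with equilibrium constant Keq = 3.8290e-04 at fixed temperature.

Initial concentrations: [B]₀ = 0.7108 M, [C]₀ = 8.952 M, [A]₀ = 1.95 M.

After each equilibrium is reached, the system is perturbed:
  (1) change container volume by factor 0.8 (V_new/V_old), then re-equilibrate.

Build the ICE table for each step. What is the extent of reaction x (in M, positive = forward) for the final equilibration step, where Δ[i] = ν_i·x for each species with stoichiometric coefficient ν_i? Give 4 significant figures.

x = -7.9660e-05 M

Q₀ = 309.3 vs Keq = 3.8290e-04 ⇒ Q>K, reverse
Step 1:
                  B         C         A
  Initial    0.7108     8.952      1.95
  Change      3.899    -3.899     -1.95
  Equil        4.61     5.053 3.1877e-04
  solve Keq expr → x = -1.95; check Q = 3.8290e-04
Then change container volume by factor 0.8 (V_new/V_old).
Step 2:
                  B         C         A
  Initial     5.763     6.316 3.9847e-04
  Change  1.5932e-04 -1.5932e-04 -7.9660e-05
  Equil       5.763     6.316 3.1881e-04
  solve Keq expr → x = -7.9660e-05; check Q = 3.8290e-04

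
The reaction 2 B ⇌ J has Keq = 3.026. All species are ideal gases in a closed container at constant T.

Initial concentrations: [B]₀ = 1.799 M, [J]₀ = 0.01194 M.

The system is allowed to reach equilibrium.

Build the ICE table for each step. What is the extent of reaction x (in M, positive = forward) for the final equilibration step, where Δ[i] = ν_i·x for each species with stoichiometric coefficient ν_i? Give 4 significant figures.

Q₀ = 0.003689 vs Keq = 3.026 ⇒ Q<K, forward
Step 1:
                   B          J
  init         1.799    0.01194
  Δ           -1.327     0.6633
  eq          0.4724     0.6752
  solve Keq expr → x = 0.6633; check Q = 3.026

x = 0.6633 M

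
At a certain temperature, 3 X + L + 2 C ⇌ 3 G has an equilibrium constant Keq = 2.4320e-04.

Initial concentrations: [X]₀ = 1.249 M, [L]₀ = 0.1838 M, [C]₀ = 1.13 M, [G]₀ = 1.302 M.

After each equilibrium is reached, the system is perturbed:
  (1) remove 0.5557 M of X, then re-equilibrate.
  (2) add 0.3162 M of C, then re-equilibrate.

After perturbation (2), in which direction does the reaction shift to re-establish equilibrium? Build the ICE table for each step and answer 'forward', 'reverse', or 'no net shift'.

Q₀ = 4.827 vs Keq = 2.4320e-04 ⇒ Q>K, reverse
Step 1:
                  X         L         C         G
  I           1.249    0.1838      1.13     1.302
  C           1.117    0.3724    0.7449    -1.117
  E           2.366    0.5562     1.875    0.1847
  solve Keq expr → x = -0.3724; check Q = 2.4320e-04
Then remove 0.5557 M of X.
Step 2:
                  X         L         C         G
  I           1.811    0.5562     1.875    0.1847
  C         0.03801   0.01267   0.02534  -0.03801
  E           1.849    0.5689       1.9    0.1467
  solve Keq expr → x = -0.01267; check Q = 2.4320e-04
Then add 0.3162 M of C.
Step 3:
                  X         L         C         G
  I           1.849    0.5689     2.216    0.1467
  C        -0.01376 -0.004587 -0.009175   0.01376
  E           1.835    0.5643     2.207    0.1604
  solve Keq expr → x = 0.004587; check Q = 2.4320e-04

Direction: forward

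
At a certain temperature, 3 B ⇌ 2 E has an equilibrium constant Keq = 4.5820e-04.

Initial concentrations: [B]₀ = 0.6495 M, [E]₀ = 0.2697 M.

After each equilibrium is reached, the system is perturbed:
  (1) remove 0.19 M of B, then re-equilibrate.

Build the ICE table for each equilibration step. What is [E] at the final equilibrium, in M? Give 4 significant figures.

[E]_eq = 0.01646 M

Q₀ = 0.2655 vs Keq = 4.5820e-04 ⇒ Q>K, reverse
Step 1:
                    B           E
  Initial      0.6495      0.2697
  Change       0.3714     -0.2476
  Equil         1.021     0.02208
  solve Keq expr → x = -0.1238; check Q = 4.5820e-04
Then remove 0.19 M of B.
Step 2:
                    B           E
  Initial      0.8309     0.02208
  Change     0.008431    -0.00562
  Equil        0.8394     0.01646
  solve Keq expr → x = -0.00281; check Q = 4.5820e-04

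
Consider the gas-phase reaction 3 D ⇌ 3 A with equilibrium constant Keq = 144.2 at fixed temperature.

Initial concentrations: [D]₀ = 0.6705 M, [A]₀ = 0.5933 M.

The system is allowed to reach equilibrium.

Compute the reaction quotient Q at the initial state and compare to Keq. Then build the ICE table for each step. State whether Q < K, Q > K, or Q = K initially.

Q₀ = 0.6928; Q < K (proceeds forward)

Q₀ = 0.6928 vs Keq = 144.2 ⇒ Q<K, forward
Step 1:
                  D         A
  init       0.6705    0.5933
  Δ         -0.4681    0.4681
  eq         0.2024     1.061
  solve Keq expr → x = 0.156; check Q = 144.2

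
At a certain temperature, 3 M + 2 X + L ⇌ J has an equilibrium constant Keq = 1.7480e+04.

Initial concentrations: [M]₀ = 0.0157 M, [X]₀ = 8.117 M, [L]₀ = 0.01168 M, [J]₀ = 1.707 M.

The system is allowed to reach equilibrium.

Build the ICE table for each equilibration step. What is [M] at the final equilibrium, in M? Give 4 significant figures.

[M]_eq = 0.04165 M

Q₀ = 5.7319e+05 vs Keq = 1.7480e+04 ⇒ Q>K, reverse
Step 1:
                  M         X         L         J
  I          0.0157     8.117   0.01168     1.707
  C         0.02595    0.0173  0.008649 -0.008649
  E         0.04165     8.134   0.02033     1.698
  solve Keq expr → x = -0.008649; check Q = 1.7480e+04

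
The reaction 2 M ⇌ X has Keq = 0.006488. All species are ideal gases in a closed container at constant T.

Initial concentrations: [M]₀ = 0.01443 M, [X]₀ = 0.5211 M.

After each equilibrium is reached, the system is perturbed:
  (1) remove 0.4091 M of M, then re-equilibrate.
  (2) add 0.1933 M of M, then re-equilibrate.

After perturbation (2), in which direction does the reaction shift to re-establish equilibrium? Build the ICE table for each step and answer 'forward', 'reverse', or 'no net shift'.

Direction: forward

Q₀ = 2503 vs Keq = 0.006488 ⇒ Q>K, reverse
Step 1:
                   M          X
  Initial    0.01443     0.5211
  Change       1.028     -0.514
  Equil        1.043   0.007052
  solve Keq expr → x = -0.514; check Q = 0.006488
Then remove 0.4091 M of M.
Step 2:
                   M          X
  Initial     0.6334   0.007052
  Change    0.008752  -0.004376
  Equil       0.6422   0.002676
  solve Keq expr → x = -0.004376; check Q = 0.006488
Then add 0.1933 M of M.
Step 3:
                   M          X
  Initial     0.8355   0.002676
  Change   -0.003628   0.001814
  Equil       0.8319    0.00449
  solve Keq expr → x = 0.001814; check Q = 0.006488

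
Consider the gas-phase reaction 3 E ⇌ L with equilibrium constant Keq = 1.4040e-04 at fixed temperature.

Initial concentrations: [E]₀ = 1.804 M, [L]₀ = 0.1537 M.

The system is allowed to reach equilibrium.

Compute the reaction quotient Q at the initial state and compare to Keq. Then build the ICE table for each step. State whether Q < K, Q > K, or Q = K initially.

Q₀ = 0.02618 vs Keq = 1.4040e-04 ⇒ Q>K, reverse
Step 1:
                  E         L
  Initial     1.804    0.1537
  Change     0.4562   -0.1521
  Equil        2.26  0.001621
  solve Keq expr → x = -0.1521; check Q = 1.4040e-04

Q₀ = 0.02618; Q > K (proceeds reverse)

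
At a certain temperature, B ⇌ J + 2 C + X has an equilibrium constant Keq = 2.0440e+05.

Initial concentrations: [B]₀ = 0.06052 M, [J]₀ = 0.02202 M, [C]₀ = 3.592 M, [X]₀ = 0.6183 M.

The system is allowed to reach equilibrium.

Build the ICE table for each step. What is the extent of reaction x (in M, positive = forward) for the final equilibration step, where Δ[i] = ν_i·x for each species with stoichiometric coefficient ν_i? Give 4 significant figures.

x = 0.06052 M

Q₀ = 2.903 vs Keq = 2.0440e+05 ⇒ Q<K, forward
Step 1:
                    B           J           C           X
  init        0.06052     0.02202       3.592      0.6183
  Δ          -0.06052     0.06052       0.121     0.06052
  eq       3.7790e-06     0.08254       3.713      0.6788
  solve Keq expr → x = 0.06052; check Q = 2.0440e+05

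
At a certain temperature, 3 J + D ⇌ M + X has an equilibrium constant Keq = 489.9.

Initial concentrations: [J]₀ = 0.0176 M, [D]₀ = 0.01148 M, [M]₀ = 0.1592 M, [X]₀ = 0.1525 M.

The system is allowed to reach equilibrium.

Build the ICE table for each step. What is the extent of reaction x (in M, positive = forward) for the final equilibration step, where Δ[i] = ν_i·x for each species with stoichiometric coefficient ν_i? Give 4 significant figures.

Q₀ = 3.8791e+05 vs Keq = 489.9 ⇒ Q>K, reverse
Step 1:
                    J           D           M           X
  init         0.0176     0.01148      0.1592      0.1525
  Δ           0.07909     0.02636    -0.02636    -0.02636
  eq          0.09669     0.03784      0.1328      0.1261
  solve Keq expr → x = -0.02636; check Q = 489.9

x = -0.02636 M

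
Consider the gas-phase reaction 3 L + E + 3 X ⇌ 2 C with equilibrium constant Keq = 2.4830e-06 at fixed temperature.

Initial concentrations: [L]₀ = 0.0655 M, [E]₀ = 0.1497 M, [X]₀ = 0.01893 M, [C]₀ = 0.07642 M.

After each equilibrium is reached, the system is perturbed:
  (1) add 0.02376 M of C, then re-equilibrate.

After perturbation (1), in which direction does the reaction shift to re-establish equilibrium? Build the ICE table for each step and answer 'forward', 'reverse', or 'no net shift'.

Direction: reverse

Q₀ = 2.0465e+07 vs Keq = 2.4830e-06 ⇒ Q>K, reverse
Step 1:
                  L         E         X         C
  I          0.0655    0.1497   0.01893   0.07642
  C          0.1146   0.03821    0.1146  -0.07642
  E          0.1801    0.1879    0.1336 2.5487e-06
  solve Keq expr → x = -0.03821; check Q = 2.4830e-06
Then add 0.02376 M of C.
Step 2:
                  L         E         X         C
  I          0.1801    0.1879    0.1336   0.02376
  C         0.03564   0.01188   0.03564  -0.02376
  E          0.2158    0.1998    0.1692 4.9126e-06
  solve Keq expr → x = -0.01188; check Q = 2.4830e-06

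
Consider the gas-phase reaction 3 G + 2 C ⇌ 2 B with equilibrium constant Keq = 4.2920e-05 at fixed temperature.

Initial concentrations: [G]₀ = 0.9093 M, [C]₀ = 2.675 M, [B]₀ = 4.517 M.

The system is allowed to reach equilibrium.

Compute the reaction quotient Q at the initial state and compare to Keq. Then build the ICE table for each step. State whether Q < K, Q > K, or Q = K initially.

Q₀ = 3.793; Q > K (proceeds reverse)

Q₀ = 3.793 vs Keq = 4.2920e-05 ⇒ Q>K, reverse
Step 1:
                  G         C         B
  init       0.9093     2.675     4.517
  Δ           5.696     3.797    -3.797
  eq          6.605     6.472    0.7198
  solve Keq expr → x = -1.899; check Q = 4.2920e-05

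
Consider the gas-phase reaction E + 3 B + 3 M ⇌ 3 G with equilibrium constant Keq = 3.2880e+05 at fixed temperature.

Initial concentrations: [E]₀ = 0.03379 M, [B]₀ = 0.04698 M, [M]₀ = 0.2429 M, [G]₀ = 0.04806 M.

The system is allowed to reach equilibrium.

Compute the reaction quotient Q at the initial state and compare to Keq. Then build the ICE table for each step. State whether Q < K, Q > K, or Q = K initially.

Q₀ = 2211; Q < K (proceeds forward)

Q₀ = 2211 vs Keq = 3.2880e+05 ⇒ Q<K, forward
Step 1:
                  E         B         M         G
  init      0.03379   0.04698    0.2429   0.04806
  Δ       -0.009647  -0.02894  -0.02894   0.02894
  eq        0.02414   0.01804     0.214     0.077
  solve Keq expr → x = 0.009647; check Q = 3.2880e+05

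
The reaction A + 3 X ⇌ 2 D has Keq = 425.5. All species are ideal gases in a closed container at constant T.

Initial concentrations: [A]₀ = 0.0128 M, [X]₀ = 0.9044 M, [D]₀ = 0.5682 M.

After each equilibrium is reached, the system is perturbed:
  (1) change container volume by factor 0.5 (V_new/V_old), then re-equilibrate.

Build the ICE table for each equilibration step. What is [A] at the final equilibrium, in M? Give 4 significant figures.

[A]_eq = 6.3451e-04 M

Q₀ = 34.1 vs Keq = 425.5 ⇒ Q<K, forward
Step 1:
                    A           X           D
  Initial      0.0128      0.9044      0.5682
  Change     -0.01155    -0.03465      0.0231
  Equil      0.001249      0.8697      0.5913
  solve Keq expr → x = 0.01155; check Q = 425.5
Then change container volume by factor 0.5 (V_new/V_old).
Step 2:
                    A           X           D
  Initial    0.002498       1.739       1.183
  Change    -0.001863    -0.00559    0.003727
  Equil    6.3451e-04       1.734       1.186
  solve Keq expr → x = 0.001863; check Q = 425.5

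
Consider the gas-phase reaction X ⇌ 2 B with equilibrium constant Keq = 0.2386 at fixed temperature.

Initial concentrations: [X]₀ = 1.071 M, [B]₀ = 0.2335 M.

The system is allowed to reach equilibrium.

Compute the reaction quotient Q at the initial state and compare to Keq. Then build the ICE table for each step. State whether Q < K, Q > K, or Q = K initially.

Q₀ = 0.05091 vs Keq = 0.2386 ⇒ Q<K, forward
Step 1:
                    X           B
  Initial       1.071      0.2335
  Change      -0.1213      0.2425
  Equil        0.9497       0.476
  solve Keq expr → x = 0.1213; check Q = 0.2386

Q₀ = 0.05091; Q < K (proceeds forward)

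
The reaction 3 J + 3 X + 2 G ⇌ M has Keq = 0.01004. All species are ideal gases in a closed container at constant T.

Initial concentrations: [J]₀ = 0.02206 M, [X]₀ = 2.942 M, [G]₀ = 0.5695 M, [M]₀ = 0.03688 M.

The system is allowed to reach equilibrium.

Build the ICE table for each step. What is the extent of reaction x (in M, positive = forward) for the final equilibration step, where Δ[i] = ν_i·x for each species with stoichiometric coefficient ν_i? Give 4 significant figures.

Q₀ = 416 vs Keq = 0.01004 ⇒ Q>K, reverse
Step 1:
                  J         X         G         M
  Initial   0.02206     2.942    0.5695   0.03688
  Change     0.1098    0.1098   0.07322  -0.03661
  Equil      0.1319     3.052    0.6427 2.7045e-04
  solve Keq expr → x = -0.03661; check Q = 0.01004

x = -0.03661 M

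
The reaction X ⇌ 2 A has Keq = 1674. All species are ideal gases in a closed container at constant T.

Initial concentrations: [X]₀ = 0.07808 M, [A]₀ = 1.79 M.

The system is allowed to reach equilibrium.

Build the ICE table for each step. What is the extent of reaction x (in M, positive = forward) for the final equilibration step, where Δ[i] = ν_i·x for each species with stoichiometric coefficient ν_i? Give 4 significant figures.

Q₀ = 41.04 vs Keq = 1674 ⇒ Q<K, forward
Step 1:
                   X          A
  init       0.07808       1.79
  Δ         -0.07583     0.1517
  eq        0.002252      1.942
  solve Keq expr → x = 0.07583; check Q = 1674

x = 0.07583 M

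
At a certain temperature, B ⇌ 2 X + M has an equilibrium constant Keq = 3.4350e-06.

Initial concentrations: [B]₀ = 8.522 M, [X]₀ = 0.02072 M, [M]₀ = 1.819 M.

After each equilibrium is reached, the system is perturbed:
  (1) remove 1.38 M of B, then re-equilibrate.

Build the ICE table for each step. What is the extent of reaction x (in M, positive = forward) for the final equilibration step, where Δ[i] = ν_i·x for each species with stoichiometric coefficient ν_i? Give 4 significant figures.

x = -1.6976e-04 M

Q₀ = 9.1637e-05 vs Keq = 3.4350e-06 ⇒ Q>K, reverse
Step 1:
                  B         X         M
  I           8.522   0.02072     1.819
  C        0.008349   -0.0167 -0.008349
  E            8.53  0.004023     1.811
  solve Keq expr → x = -0.008349; check Q = 3.4350e-06
Then remove 1.38 M of B.
Step 2:
                  B         X         M
  I            7.15  0.004023     1.811
  C       1.6976e-04 -3.3953e-04 -1.6976e-04
  E           7.151  0.003683      1.81
  solve Keq expr → x = -1.6976e-04; check Q = 3.4350e-06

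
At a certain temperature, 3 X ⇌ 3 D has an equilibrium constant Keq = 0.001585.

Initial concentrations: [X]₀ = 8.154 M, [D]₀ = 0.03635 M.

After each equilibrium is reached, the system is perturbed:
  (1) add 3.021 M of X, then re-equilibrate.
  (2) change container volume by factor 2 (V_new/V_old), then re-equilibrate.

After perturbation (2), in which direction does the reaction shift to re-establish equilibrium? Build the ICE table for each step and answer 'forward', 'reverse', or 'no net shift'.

Direction: no net shift

Q₀ = 8.8593e-08 vs Keq = 0.001585 ⇒ Q<K, forward
Step 1:
                    X           D
  init          8.154     0.03635
  Δ           -0.8189      0.8189
  eq            7.335      0.8552
  solve Keq expr → x = 0.273; check Q = 0.001585
Then add 3.021 M of X.
Step 2:
                    X           D
  init          10.36      0.8552
  Δ           -0.3155      0.3155
  eq            10.04       1.171
  solve Keq expr → x = 0.1052; check Q = 0.001585
Then change container volume by factor 2 (V_new/V_old).
Step 3:
                    X           D
  init           5.02      0.5853
  Δ                 0           0
  eq             5.02      0.5853
  solve Keq expr → x = 0; check Q = 0.001585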